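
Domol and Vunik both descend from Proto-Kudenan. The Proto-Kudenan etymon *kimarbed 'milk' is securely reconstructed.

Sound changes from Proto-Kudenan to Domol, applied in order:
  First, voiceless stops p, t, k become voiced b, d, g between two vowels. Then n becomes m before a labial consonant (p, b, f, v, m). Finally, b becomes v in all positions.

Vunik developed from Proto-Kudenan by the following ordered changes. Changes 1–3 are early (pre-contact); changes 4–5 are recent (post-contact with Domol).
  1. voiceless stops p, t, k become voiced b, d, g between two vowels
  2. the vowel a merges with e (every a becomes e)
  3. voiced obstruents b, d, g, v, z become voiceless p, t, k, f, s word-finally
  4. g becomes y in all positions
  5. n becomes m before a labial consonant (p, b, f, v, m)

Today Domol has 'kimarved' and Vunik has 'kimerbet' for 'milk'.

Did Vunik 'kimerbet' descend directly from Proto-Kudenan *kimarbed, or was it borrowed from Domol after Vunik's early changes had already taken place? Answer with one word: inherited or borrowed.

inherited

If inherited, *kimarbed would pass through all of Vunik's changes:
Vunik: *kimarbed
  kimarbed (rule 1 does not apply)
  kimarbed → kimerbed   [vowel merger]
  kimerbed → kimerbet   [final devoicing]
  kimerbet (rule 4 does not apply)
  kimerbet (rule 5 does not apply)
  giving Vunik kimerbet.
If borrowed from Domol 'kimarved' after the early changes, it would undergo only the recent ones:
  rule 4 (unconditioned shift): no change (kimarved)
  rule 5 (nasal place assimilation): no change (kimarved)
  ⇒ as a loan: kimarved
Vunik 'kimerbet' matches the inherited outcome exactly, so it is an inherited cognate, not a loan.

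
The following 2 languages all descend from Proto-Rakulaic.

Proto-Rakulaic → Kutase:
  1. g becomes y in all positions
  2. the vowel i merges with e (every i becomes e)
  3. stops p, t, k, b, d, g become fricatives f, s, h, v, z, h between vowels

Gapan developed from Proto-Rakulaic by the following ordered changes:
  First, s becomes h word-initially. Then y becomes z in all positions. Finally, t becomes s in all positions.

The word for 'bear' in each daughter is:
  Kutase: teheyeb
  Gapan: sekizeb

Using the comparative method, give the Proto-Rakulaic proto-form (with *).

*tekiyeb

Position 1: Kutase has t, Gapan has s. Kutase preserves t here (none of its changes turn any other segment into t), so the proto-segment is *t.
Position 5: Kutase has y, Gapan has z. Taking the neighbouring segments as reconstructed: Kutase y could go back to *g or *y; Gapan z could go back to *z or *y — the one source consistent with every daughter is *y.
Position 4: Kutase has e, Gapan has i. Gapan preserves i here (none of its changes turn any other segment into i), so the proto-segment is *i.
This points to *tekiyeb. Verify forward in each daughter:
Kutase: *tekiyeb
  tekiyeb (rule 1 does not apply)
  tekiyeb → tekeyeb   [vowel merger]
  tekeyeb → teheyeb   [intervocalic lenition]
  giving Kutase teheyeb.
Gapan: *tekiyeb > tekizeb > sekizeb  (by unconditioned shift, unconditioned shift)
Only *tekiyeb yields all of Kutase teheyeb, Gapan sekizeb.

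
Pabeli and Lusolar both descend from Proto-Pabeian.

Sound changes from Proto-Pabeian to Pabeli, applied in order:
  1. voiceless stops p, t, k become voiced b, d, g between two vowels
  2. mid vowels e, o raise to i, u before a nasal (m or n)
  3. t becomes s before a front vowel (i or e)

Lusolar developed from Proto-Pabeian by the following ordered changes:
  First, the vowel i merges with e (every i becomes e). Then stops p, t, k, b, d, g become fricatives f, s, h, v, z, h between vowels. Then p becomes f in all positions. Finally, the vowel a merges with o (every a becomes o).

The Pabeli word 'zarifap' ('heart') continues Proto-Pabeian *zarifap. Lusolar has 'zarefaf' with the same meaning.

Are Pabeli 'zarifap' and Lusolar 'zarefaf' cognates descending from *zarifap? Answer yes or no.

Derive the expected Lusolar reflex of *zarifap:
Lusolar: *zarifap > zarefap > zarefaf > zorefof  (by vowel merger, unconditioned shift, vowel merger)
The regular Lusolar reflex would be 'zorefof', but the attested form is 'zarefaf'. The correspondence is irregular, so they are not cognates (the Lusolar form has a different source).

no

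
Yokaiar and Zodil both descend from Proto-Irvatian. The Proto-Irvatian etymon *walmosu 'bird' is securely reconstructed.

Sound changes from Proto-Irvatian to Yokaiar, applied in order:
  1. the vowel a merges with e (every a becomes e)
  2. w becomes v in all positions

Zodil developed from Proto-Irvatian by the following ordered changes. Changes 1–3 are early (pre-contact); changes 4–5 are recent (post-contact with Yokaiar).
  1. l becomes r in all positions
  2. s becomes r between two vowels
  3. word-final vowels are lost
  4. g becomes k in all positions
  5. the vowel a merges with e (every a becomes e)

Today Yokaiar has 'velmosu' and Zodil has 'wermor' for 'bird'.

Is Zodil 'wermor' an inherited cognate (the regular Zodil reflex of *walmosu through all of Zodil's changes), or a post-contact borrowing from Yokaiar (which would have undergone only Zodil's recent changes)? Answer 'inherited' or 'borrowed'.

If inherited, *walmosu would pass through all of Zodil's changes:
Zodil: *walmosu
  walmosu → warmosu   [unconditioned shift]
  warmosu → warmoru   [rhotacism]
  warmoru → warmor   [apocope]
  warmor (rule 4 does not apply)
  warmor → wermor   [vowel merger]
  giving Zodil wermor.
If borrowed from Yokaiar 'velmosu' after the early changes, it would undergo only the recent ones:
  rule 4 (unconditioned shift): no change (velmosu)
  rule 5 (vowel merger): no change (velmosu)
  ⇒ as a loan: velmosu
Zodil 'wermor' matches the inherited outcome exactly, so it is an inherited cognate, not a loan.

inherited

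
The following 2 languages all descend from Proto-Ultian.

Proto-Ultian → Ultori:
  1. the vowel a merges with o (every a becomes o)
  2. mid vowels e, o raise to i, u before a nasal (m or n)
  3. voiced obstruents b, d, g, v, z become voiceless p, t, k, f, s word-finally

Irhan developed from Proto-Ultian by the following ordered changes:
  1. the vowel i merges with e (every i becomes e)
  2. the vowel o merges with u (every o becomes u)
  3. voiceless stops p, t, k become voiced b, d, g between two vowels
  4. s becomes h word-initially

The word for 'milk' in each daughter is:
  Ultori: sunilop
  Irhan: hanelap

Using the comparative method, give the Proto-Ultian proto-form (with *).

*sanilap

Position 6: Ultori has o, Irhan has a. Irhan preserves a here (none of its changes turn any other segment into a), so the proto-segment is *a.
Position 2: Ultori has u, Irhan has a. Irhan preserves a here (none of its changes turn any other segment into a), so the proto-segment is *a.
Position 4: Ultori has i, Irhan has e. Taking the neighbouring segments as reconstructed: Ultori i can only go back to *i; Irhan e could go back to *e or *i — the one source consistent with every daughter is *i.
This points to *sanilap. Verify forward in each daughter:
Ultori: *sanilap > sonilop > sunilop  (by vowel merger, pre-nasal raising)
Irhan: start from *sanilap.
  rule 1 (vowel merger): sanilap → sanelap
  rule 2: no change — sanelap
  rule 3: no change — sanelap
  rule 4 (debuccalisation): sanelap → hanelap
  ⇒ Irhan hanelap
*sanilap is the unique common source.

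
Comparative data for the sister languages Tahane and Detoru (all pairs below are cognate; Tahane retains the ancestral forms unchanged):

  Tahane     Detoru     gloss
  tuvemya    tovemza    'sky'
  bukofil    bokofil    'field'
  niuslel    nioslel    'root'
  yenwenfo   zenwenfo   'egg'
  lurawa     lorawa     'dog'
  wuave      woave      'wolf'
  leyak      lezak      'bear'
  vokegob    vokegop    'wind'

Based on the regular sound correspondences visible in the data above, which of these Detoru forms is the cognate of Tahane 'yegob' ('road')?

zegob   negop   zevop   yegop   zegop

yenwenfo ~ zenwenfo — Tahane y corresponds to Detoru z word-initially before a front vowel.
vokegob ~ vokegop — Tahane b corresponds to Detoru p word-finally.
Applying these to Tahane 'yegob':
  yegob → zegob   (y→z word-initially before a front vowel)
  zegob → zegop   (b→p word-finally)
So the Detoru cognate is 'zegop'.

zegop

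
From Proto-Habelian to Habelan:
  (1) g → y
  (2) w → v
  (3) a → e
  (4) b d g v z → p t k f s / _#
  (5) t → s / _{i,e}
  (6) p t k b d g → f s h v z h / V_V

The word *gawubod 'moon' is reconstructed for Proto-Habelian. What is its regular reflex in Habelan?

Habelan: *gawubod
  gawubod → yawubod   [unconditioned shift]
  yawubod → yavubod   [unconditioned shift]
  yavubod → yevubod   [vowel merger]
  yevubod → yevubot   [final devoicing]
  yevubot (rule 5 does not apply)
  yevubot → yevuvot   [intervocalic lenition]
  giving Habelan yevuvot.

yevuvot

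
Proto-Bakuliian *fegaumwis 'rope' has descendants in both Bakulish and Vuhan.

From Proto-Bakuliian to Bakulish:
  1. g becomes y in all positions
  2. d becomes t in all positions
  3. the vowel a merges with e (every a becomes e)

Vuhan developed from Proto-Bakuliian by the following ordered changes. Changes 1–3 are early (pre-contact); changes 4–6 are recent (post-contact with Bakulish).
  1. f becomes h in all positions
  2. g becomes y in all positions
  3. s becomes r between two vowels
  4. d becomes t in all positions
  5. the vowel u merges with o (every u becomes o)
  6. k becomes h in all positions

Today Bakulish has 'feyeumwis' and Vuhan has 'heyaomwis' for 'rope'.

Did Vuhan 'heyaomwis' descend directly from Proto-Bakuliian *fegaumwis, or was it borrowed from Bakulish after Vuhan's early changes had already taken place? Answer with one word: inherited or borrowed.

If inherited, *fegaumwis would pass through all of Vuhan's changes:
Vuhan: start from *fegaumwis.
  rule 1 (unconditioned shift): fegaumwis → hegaumwis
  rule 2 (unconditioned shift): hegaumwis → heyaumwis
  rule 3: no change — heyaumwis
  rule 4: no change — heyaumwis
  rule 5 (vowel merger): heyaumwis → heyaomwis
  rule 6: no change — heyaomwis
  ⇒ Vuhan heyaomwis
If borrowed from Bakulish 'feyeumwis' after the early changes, it would undergo only the recent ones:
  rule 4 (unconditioned shift): no change (feyeumwis)
  rule 5 (vowel merger): feyeumwis → feyeomwis
  rule 6 (unconditioned shift): no change (feyeomwis)
  ⇒ as a loan: feyeomwis
Vuhan 'heyaomwis' matches the inherited outcome exactly, so it is an inherited cognate, not a loan.

inherited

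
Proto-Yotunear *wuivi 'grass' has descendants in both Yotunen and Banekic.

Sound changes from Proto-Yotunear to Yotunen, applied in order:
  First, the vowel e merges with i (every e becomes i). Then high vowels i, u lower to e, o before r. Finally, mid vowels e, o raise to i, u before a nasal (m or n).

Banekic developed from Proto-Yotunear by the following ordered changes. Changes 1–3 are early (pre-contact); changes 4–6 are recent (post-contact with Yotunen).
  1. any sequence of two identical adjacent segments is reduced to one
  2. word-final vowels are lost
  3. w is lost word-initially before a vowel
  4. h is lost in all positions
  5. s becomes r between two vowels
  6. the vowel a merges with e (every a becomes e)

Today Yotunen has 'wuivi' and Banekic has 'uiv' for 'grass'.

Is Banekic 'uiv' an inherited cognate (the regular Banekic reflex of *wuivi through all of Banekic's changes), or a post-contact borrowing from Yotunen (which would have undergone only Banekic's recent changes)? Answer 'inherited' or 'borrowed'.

inherited

If inherited, *wuivi would pass through all of Banekic's changes:
Banekic: *wuivi > wuiv > uiv  (by apocope, glide loss)
If borrowed from Yotunen 'wuivi' after the early changes, it would undergo only the recent ones:
  rule 4 (h-loss): no change (wuivi)
  rule 5 (rhotacism): no change (wuivi)
  rule 6 (vowel merger): no change (wuivi)
  ⇒ as a loan: wuivi
Banekic 'uiv' matches the inherited outcome exactly, so it is an inherited cognate, not a loan.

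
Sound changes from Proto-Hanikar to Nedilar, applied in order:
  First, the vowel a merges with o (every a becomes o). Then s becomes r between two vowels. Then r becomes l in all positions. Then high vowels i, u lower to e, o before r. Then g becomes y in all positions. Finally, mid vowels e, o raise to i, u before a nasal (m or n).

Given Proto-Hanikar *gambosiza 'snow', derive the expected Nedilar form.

Nedilar: *gambosiza > gombosizo > gomborizo > gombolizo > yombolizo > yumbolizo  (by vowel merger, rhotacism, unconditioned shift, unconditioned shift, pre-nasal raising)

yumbolizo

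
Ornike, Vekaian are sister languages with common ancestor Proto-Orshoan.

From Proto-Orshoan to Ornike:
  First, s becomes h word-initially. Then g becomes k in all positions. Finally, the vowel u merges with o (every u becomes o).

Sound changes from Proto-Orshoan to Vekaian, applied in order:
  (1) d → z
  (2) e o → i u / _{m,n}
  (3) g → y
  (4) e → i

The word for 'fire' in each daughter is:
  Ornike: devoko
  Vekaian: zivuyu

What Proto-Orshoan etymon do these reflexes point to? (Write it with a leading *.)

Position 5: Ornike has k, Vekaian has y. Taking the neighbouring segments as reconstructed: Ornike k could go back to *k or *g; Vekaian y could go back to *g or *y — the one source consistent with every daughter is *g.
Position 1: Ornike has d, Vekaian has z. Ornike preserves d here (none of its changes turn any other segment into d), so the proto-segment is *d.
Position 2: Ornike has e, Vekaian has i. Ornike preserves e here (none of its changes turn any other segment into e), so the proto-segment is *e.
This points to *devugu. Verify forward in each daughter:
Ornike: *devugu > devuku > devoko  (by unconditioned shift, vowel merger)
Vekaian: *devugu > zevugu > zevuyu > zivuyu  (by unconditioned shift, unconditioned shift, vowel merger)
*devugu is the unique common source.

*devugu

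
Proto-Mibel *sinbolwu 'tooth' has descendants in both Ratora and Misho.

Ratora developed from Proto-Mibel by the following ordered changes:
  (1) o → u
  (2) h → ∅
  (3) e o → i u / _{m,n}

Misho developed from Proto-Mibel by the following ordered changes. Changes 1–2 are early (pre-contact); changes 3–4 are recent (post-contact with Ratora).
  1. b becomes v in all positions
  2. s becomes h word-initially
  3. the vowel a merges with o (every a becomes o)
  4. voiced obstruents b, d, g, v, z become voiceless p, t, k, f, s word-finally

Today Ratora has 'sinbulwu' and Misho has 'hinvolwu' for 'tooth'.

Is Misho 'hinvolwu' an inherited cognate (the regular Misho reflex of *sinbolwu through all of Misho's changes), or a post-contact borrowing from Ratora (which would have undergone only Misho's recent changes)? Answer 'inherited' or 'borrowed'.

inherited

If inherited, *sinbolwu would pass through all of Misho's changes:
Misho: *sinbolwu
  sinbolwu → sinvolwu   [unconditioned shift]
  sinvolwu → hinvolwu   [debuccalisation]
  hinvolwu (rule 3 does not apply)
  hinvolwu (rule 4 does not apply)
  giving Misho hinvolwu.
If borrowed from Ratora 'sinbulwu' after the early changes, it would undergo only the recent ones:
  rule 3 (vowel merger): no change (sinbulwu)
  rule 4 (final devoicing): no change (sinbulwu)
  ⇒ as a loan: sinbulwu
Misho 'hinvolwu' matches the inherited outcome exactly, so it is an inherited cognate, not a loan.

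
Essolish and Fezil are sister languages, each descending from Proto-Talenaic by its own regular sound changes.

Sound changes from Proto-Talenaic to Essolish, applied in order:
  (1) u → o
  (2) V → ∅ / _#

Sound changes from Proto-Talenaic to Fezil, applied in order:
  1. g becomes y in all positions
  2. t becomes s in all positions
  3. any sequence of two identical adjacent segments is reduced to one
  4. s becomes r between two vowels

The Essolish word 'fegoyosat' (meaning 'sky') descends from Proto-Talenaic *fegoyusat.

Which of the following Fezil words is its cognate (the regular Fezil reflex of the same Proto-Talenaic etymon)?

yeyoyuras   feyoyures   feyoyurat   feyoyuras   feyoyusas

feyoyuras

Fezil: start from *fegoyusat.
  rule 1 (unconditioned shift): fegoyusat → feyoyusat
  rule 2 (unconditioned shift): feyoyusat → feyoyusas
  rule 3: no change — feyoyusas
  rule 4 (rhotacism): feyoyusas → feyoyuras
  ⇒ Fezil feyoyuras
The other candidates each miss or misapply at least one Fezil change.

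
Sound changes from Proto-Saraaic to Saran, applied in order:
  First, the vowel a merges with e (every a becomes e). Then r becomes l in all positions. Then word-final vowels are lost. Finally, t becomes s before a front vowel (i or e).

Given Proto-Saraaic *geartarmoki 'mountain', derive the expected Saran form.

geelselmok

Saran: start from *geartarmoki.
  rule 1 (vowel merger): geartarmoki → geertermoki
  rule 2 (unconditioned shift): geertermoki → geeltelmoki
  rule 3 (apocope): geeltelmoki → geeltelmok
  rule 4 (palatalisation): geeltelmok → geelselmok
  ⇒ Saran geelselmok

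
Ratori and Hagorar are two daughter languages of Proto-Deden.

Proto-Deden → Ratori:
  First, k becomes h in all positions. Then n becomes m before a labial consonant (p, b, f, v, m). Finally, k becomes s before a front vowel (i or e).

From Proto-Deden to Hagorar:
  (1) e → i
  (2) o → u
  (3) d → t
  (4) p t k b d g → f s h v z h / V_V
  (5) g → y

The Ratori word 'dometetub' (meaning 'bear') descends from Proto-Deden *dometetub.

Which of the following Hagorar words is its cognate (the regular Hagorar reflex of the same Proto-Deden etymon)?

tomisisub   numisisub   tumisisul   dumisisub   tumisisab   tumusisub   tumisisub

tumisisub

Hagorar: start from *dometetub.
  rule 1 (vowel merger): dometetub → domititub
  rule 2 (vowel merger): domititub → dumititub
  rule 3 (unconditioned shift): dumititub → tumititub
  rule 4 (intervocalic lenition): tumititub → tumisisub
  rule 5: no change — tumisisub
  ⇒ Hagorar tumisisub
The other candidates each miss or misapply at least one Hagorar change.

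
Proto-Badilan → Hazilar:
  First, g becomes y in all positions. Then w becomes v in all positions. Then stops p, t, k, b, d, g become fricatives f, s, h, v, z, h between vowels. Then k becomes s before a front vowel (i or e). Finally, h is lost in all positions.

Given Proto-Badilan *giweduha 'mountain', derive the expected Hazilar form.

Hazilar: start from *giweduha.
  rule 1 (unconditioned shift): giweduha → yiweduha
  rule 2 (unconditioned shift): yiweduha → yiveduha
  rule 3 (intervocalic lenition): yiveduha → yivezuha
  rule 4: no change — yivezuha
  rule 5 (h-loss): yivezuha → yivezua
  ⇒ Hazilar yivezua

yivezua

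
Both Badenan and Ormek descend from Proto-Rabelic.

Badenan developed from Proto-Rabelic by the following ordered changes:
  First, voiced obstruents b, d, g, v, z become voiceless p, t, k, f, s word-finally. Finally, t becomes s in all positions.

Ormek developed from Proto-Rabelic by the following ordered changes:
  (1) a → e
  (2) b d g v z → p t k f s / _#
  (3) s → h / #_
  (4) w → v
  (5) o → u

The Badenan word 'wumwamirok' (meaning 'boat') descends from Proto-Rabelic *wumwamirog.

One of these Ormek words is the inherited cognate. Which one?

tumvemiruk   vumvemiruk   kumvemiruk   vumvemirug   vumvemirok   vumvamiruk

vumvemiruk

Ormek: *wumwamirog
  wumwamirog → wumwemirog   [vowel merger]
  wumwemirog → wumwemirok   [final devoicing]
  wumwemirok (rule 3 does not apply)
  wumwemirok → vumvemirok   [unconditioned shift]
  vumvemirok → vumvemiruk   [vowel merger]
  giving Ormek vumvemiruk.
The other candidates each miss or misapply at least one Ormek change.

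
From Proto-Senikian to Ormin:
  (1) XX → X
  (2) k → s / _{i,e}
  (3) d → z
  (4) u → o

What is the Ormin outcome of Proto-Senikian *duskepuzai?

zossepozai

Ormin: *duskepuzai > dussepuzai > zussepuzai > zossepozai  (by palatalisation, unconditioned shift, vowel merger)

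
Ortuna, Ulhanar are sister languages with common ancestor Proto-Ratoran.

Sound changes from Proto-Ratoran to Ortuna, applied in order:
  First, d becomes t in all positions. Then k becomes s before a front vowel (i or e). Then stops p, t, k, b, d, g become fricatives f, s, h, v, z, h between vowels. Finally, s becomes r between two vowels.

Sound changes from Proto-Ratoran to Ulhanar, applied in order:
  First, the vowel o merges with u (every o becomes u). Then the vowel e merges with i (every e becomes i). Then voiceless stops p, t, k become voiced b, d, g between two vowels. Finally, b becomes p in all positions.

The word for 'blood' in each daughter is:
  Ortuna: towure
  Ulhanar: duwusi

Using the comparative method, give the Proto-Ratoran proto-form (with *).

*dowuse

Position 5: Ortuna has r, Ulhanar has s. Ulhanar preserves s here (none of its changes turn any other segment into s), so the proto-segment is *s.
Position 6: Ortuna has e, Ulhanar has i. Ortuna preserves e here (none of its changes turn any other segment into e), so the proto-segment is *e.
Position 2: Ortuna has o, Ulhanar has u. Ortuna preserves o here (none of its changes turn any other segment into o), so the proto-segment is *o.
Continuing position by position gives *dowuse; check it forward:
Ortuna: start from *dowuse.
  rule 1 (unconditioned shift): dowuse → towuse
  rule 2: no change — towuse
  rule 3: no change — towuse
  rule 4 (rhotacism): towuse → towure
  ⇒ Ortuna towure
Ulhanar: *dowuse > duwuse > duwusi  (by vowel merger, vowel merger)
No other proto-form is consistent with every reflex, so the reconstruction is *dowuse.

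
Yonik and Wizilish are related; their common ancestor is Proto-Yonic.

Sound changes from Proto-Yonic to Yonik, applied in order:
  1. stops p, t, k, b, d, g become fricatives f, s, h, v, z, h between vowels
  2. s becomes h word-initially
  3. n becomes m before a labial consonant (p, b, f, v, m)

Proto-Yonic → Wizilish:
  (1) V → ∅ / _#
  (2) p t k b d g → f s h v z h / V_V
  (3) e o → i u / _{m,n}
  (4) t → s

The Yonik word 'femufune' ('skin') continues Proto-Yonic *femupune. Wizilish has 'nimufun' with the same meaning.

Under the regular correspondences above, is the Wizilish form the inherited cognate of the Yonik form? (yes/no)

Derive the expected Wizilish reflex of *femupune:
Wizilish: *femupune > femupun > femufun > fimufun  (by apocope, intervocalic lenition, pre-nasal raising)
The regular Wizilish reflex would be 'fimufun', but the attested form is 'nimufun'. The correspondence is irregular, so they are not cognates (the Wizilish form has a different source).

no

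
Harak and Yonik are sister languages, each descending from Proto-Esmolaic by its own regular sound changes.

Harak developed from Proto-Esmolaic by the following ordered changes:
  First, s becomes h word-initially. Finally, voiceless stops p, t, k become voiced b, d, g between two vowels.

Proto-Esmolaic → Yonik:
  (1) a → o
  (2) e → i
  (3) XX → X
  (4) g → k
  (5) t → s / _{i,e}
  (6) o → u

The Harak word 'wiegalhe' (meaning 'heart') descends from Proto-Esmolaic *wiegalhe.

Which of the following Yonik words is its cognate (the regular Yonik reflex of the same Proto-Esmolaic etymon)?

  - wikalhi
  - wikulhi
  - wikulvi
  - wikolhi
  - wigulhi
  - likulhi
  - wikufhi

wikulhi

Yonik: start from *wiegalhe.
  rule 1 (vowel merger): wiegalhe → wiegolhe
  rule 2 (vowel merger): wiegolhe → wiigolhi
  rule 3 (degemination): wiigolhi → wigolhi
  rule 4 (unconditioned shift): wigolhi → wikolhi
  rule 5: no change — wikolhi
  rule 6 (vowel merger): wikolhi → wikulhi
  ⇒ Yonik wikulhi
The other candidates each miss or misapply at least one Yonik change.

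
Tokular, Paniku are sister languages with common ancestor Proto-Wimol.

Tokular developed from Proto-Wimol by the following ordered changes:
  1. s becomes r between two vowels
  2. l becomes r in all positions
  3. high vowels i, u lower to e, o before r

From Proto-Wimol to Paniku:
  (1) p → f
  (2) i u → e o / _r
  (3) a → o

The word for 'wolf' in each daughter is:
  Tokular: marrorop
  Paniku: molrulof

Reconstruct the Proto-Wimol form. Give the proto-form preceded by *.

*malrulop

Position 8: Tokular has p, Paniku has f. Tokular preserves p here (none of its changes turn any other segment into p), so the proto-segment is *p.
Position 5: Tokular has o, Paniku has u. Paniku preserves u here (none of its changes turn any other segment into u), so the proto-segment is *u.
Position 6: Tokular has r, Paniku has l. Paniku preserves l here (none of its changes turn any other segment into l), so the proto-segment is *l.
Verify the candidate proto-form against each daughter:
Tokular: *malrulop
  malrulop (rule 1 does not apply)
  malrulop → marrurop   [unconditioned shift]
  marrurop → marrorop   [pre-rhotic lowering]
  giving Tokular marrorop.
Paniku: *malrulop > malrulof > molrulof  (by unconditioned shift, vowel merger)
No other proto-form is consistent with every reflex, so the reconstruction is *malrulop.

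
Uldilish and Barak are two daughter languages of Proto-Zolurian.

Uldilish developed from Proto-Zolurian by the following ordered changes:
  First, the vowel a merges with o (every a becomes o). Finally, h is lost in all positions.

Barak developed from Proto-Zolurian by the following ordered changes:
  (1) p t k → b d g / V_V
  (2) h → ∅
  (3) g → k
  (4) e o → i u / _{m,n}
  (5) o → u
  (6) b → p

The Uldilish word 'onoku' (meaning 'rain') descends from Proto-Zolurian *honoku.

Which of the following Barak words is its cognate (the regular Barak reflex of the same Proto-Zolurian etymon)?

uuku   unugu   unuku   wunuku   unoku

unuku

Barak: *honoku > honogu > onogu > onoku > unoku > unuku  (by intervocalic voicing, h-loss, unconditioned shift, pre-nasal raising, vowel merger)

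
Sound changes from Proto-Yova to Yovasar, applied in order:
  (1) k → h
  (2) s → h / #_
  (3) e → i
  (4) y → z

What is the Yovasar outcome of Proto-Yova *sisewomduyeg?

Yovasar: start from *sisewomduyeg.
  rule 1: no change — sisewomduyeg
  rule 2 (debuccalisation): sisewomduyeg → hisewomduyeg
  rule 3 (vowel merger): hisewomduyeg → hisiwomduyig
  rule 4 (unconditioned shift): hisiwomduyig → hisiwomduzig
  ⇒ Yovasar hisiwomduzig

hisiwomduzig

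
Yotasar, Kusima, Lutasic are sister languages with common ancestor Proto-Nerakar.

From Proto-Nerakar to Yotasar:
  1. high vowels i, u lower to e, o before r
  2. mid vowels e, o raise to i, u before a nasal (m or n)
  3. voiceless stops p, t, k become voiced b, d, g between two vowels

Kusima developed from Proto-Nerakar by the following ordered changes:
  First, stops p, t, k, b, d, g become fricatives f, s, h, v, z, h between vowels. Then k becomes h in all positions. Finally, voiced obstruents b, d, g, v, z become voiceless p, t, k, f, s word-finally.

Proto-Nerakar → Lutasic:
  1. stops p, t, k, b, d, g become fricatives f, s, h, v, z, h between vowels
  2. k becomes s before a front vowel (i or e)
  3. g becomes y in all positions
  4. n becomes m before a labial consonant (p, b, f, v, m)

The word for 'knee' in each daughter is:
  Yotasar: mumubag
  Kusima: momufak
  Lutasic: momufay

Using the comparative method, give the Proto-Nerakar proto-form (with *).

*momupag

Position 7: Yotasar has g, Kusima has k, Lutasic has y. In Kusima, k can only continue *g, so the proto-segment is *g.
Position 5: Yotasar has b, Kusima has f, Lutasic has f. Taking the neighbouring segments as reconstructed: Yotasar b could go back to *p or *b; Kusima f could go back to *p or *f; Lutasic f could go back to *p or *f — the one source consistent with every daughter is *p.
Position 2: Yotasar has u, Kusima has o, Lutasic has o. Kusima preserves o here (none of its changes turn any other segment into o), so the proto-segment is *o.
Verify the candidate proto-form against each daughter:
Yotasar: *momupag > mumupag > mumubag  (by pre-nasal raising, intervocalic voicing)
Kusima: start from *momupag.
  rule 1 (intervocalic lenition): momupag → momufag
  rule 2: no change — momufag
  rule 3 (final devoicing): momufag → momufak
  ⇒ Kusima momufak
Lutasic: *momupag > momufag > momufay  (by intervocalic lenition, unconditioned shift)
No other proto-form is consistent with every reflex, so the reconstruction is *momupag.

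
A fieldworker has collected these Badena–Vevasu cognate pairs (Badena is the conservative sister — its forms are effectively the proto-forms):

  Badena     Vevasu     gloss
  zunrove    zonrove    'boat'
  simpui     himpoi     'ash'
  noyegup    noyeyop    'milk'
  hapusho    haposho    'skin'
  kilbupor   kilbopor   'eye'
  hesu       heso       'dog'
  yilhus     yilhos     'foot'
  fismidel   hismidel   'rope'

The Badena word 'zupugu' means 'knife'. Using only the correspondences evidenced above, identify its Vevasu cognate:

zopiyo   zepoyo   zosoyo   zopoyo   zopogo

zopoyo

noyegup ~ noyeyop, kilbupor ~ kilbopor — Badena u corresponds to Vevasu o after a consonant, before a labial obstruent.
hapusho ~ haposho, yilhus ~ yilhos — Badena u corresponds to Vevasu o after a consonant, before a consonant other than r, m, n, p, b, f, v.
noyegup ~ noyeyop — Badena g corresponds to Vevasu y between vowels (before a back vowel).
hesu ~ heso — Badena u corresponds to Vevasu o word-finally.
Applying these to Badena 'zupugu':
  zupugu → zopugu   (u→o after a consonant, before a labial obstruent)
  zopugu → zopogu   (u→o after a consonant, before a consonant other than r, m, n, p, b, f, v)
  zopogu → zopoyu   (g→y between vowels (before a back vowel))
  zopoyu → zopoyo   (u→o word-finally)
So the Vevasu cognate is 'zopoyo'.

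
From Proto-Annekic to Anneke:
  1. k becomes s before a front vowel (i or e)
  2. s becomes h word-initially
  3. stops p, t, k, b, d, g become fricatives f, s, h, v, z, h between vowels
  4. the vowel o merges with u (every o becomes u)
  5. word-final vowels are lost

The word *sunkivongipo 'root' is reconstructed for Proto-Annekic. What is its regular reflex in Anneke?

Anneke: *sunkivongipo > sunsivongipo > hunsivongipo > hunsivongifo > hunsivungifu > hunsivungif  (by palatalisation, debuccalisation, intervocalic lenition, vowel merger, apocope)

hunsivungif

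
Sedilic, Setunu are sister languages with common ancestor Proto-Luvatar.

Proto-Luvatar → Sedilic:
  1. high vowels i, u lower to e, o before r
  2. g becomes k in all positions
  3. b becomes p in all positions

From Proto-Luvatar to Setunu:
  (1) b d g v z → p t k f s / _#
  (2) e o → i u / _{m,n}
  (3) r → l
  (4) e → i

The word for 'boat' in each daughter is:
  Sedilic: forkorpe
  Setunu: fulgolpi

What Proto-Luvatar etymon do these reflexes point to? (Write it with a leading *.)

Position 8: Sedilic has e, Setunu has i. Taking the neighbouring segments as reconstructed: Sedilic e can only go back to *e; Setunu i could go back to *e or *i — the one source consistent with every daughter is *e.
Position 4: Sedilic has k, Setunu has g. Setunu preserves g here (none of its changes turn any other segment into g), so the proto-segment is *g.
Position 2: Sedilic has o, Setunu has u. Taking the neighbouring segments as reconstructed: Sedilic o could go back to *o or *u; Setunu u can only go back to *u — the one source consistent with every daughter is *u.
Continuing position by position gives *furgorpe; check it forward:
Sedilic: *furgorpe
  furgorpe → forgorpe   [pre-rhotic lowering]
  forgorpe → forkorpe   [unconditioned shift]
  forkorpe (rule 3 does not apply)
  giving Sedilic forkorpe.
Setunu: start from *furgorpe.
  rule 1: no change — furgorpe
  rule 2: no change — furgorpe
  rule 3 (unconditioned shift): furgorpe → fulgolpe
  rule 4 (vowel merger): fulgolpe → fulgolpi
  ⇒ Setunu fulgolpi
Only *furgorpe yields all of Sedilic forkorpe, Setunu fulgolpi.

*furgorpe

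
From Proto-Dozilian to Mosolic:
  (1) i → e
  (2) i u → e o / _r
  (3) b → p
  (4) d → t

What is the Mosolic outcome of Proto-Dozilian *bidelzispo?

Mosolic: *bidelzispo > bedelzespo > pedelzespo > petelzespo  (by vowel merger, unconditioned shift, unconditioned shift)

petelzespo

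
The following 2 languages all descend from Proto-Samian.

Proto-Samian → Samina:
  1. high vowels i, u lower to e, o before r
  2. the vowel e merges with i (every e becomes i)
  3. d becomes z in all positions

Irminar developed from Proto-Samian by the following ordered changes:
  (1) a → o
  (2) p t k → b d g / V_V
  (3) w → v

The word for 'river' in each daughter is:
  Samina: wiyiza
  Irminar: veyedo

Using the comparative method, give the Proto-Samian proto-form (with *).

Position 1: Samina has w, Irminar has v. Samina preserves w here (none of its changes turn any other segment into w), so the proto-segment is *w.
Position 4: Samina has i, Irminar has e. Irminar preserves e here (none of its changes turn any other segment into e), so the proto-segment is *e.
Position 2: Samina has i, Irminar has e. Irminar preserves e here (none of its changes turn any other segment into e), so the proto-segment is *e.
Verify the candidate proto-form against each daughter:
Samina: *weyeda
  weyeda (rule 1 does not apply)
  weyeda → wiyida   [vowel merger]
  wiyida → wiyiza   [unconditioned shift]
  giving Samina wiyiza.
Irminar: *weyeda > weyedo > veyedo  (by vowel merger, unconditioned shift)
*weyeda is the unique common source.

*weyeda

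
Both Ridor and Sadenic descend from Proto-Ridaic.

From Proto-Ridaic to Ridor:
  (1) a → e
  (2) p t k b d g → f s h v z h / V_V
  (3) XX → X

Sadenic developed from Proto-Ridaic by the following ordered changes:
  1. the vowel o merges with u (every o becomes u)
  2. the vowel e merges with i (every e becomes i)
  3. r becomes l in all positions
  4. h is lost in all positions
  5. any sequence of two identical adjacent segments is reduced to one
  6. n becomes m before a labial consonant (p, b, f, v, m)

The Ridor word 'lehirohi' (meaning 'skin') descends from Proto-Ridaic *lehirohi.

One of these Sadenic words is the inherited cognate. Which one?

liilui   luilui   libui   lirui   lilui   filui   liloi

Sadenic: *lehirohi
  lehirohi → lehiruhi   [vowel merger]
  lehiruhi → lihiruhi   [vowel merger]
  lihiruhi → lihiluhi   [unconditioned shift]
  lihiluhi → liilui   [h-loss]
  liilui → lilui   [degemination]
  lilui (rule 6 does not apply)
  giving Sadenic lilui.
The other candidates each miss or misapply at least one Sadenic change.

lilui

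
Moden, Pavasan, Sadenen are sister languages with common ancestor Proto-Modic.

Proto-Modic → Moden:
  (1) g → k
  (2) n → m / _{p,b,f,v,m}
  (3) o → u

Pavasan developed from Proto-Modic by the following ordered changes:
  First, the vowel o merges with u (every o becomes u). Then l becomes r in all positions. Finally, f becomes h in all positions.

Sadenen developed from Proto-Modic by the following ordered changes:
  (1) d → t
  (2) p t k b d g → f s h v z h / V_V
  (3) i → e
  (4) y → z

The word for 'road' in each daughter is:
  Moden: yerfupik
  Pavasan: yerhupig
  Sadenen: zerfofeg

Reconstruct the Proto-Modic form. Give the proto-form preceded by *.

Position 1: Moden has y, Pavasan has y, Sadenen has z. Moden preserves y here (none of its changes turn any other segment into y), so the proto-segment is *y.
Position 8: Moden has k, Pavasan has g, Sadenen has g. Pavasan preserves g here (none of its changes turn any other segment into g), so the proto-segment is *g.
This points to *yerfopig. Verify forward in each daughter:
Moden: *yerfopig > yerfopik > yerfupik  (by unconditioned shift, vowel merger)
Pavasan: start from *yerfopig.
  rule 1 (vowel merger): yerfopig → yerfupig
  rule 2: no change — yerfupig
  rule 3 (unconditioned shift): yerfupig → yerhupig
  ⇒ Pavasan yerhupig
Sadenen: *yerfopig
  yerfopig (rule 1 does not apply)
  yerfopig → yerfofig   [intervocalic lenition]
  yerfofig → yerfofeg   [vowel merger]
  yerfofeg → zerfofeg   [unconditioned shift]
  giving Sadenen zerfofeg.
No other proto-form is consistent with every reflex, so the reconstruction is *yerfopig.

*yerfopig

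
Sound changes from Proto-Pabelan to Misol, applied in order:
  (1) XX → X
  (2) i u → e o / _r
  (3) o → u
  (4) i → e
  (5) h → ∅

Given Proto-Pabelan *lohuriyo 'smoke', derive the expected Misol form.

Misol: *lohuriyo
  lohuriyo (rule 1 does not apply)
  lohuriyo → lohoriyo   [pre-rhotic lowering]
  lohoriyo → luhuriyu   [vowel merger]
  luhuriyu → luhureyu   [vowel merger]
  luhureyu → luureyu   [h-loss]
  giving Misol luureyu.

luureyu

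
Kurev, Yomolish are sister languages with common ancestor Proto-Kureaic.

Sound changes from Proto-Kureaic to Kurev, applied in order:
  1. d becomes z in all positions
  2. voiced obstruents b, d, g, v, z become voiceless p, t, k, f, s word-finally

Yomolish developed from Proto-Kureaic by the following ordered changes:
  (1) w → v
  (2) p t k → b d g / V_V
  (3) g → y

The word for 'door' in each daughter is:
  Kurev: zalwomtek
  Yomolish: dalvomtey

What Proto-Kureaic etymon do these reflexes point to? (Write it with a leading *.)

Position 9: Kurev has k, Yomolish has y. Taking the neighbouring segments as reconstructed: Kurev k could go back to *k or *g; Yomolish y could go back to *g or *y — the one source consistent with every daughter is *g.
Position 4: Kurev has w, Yomolish has v. Kurev preserves w here (none of its changes turn any other segment into w), so the proto-segment is *w.
Position 1: Kurev has z, Yomolish has d. Taking the neighbouring segments as reconstructed: Kurev z could go back to *d or *z; Yomolish d can only go back to *d — the one source consistent with every daughter is *d.
The remaining positions agree across the daughters. Check the candidate against every language:
Kurev: start from *dalwomteg.
  rule 1 (unconditioned shift): dalwomteg → zalwomteg
  rule 2 (final devoicing): zalwomteg → zalwomtek
  ⇒ Kurev zalwomtek
Yomolish: *dalwomteg
  dalwomteg → dalvomteg   [unconditioned shift]
  dalvomteg (rule 2 does not apply)
  dalvomteg → dalvomtey   [unconditioned shift]
  giving Yomolish dalvomtey.
*dalwomteg is the unique common source.

*dalwomteg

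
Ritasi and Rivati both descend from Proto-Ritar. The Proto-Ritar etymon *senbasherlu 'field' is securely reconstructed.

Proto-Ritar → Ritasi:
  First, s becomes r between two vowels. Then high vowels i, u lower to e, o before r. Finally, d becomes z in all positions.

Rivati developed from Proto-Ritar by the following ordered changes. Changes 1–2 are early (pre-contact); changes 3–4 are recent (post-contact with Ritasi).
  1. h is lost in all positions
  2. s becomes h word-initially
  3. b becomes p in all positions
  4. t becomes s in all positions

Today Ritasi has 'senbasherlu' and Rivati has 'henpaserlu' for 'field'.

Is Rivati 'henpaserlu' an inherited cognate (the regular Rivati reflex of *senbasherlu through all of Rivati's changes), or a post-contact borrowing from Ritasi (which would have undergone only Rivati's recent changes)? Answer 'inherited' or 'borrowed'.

If inherited, *senbasherlu would pass through all of Rivati's changes:
Rivati: *senbasherlu
  senbasherlu → senbaserlu   [h-loss]
  senbaserlu → henbaserlu   [debuccalisation]
  henbaserlu → henpaserlu   [unconditioned shift]
  henpaserlu (rule 4 does not apply)
  giving Rivati henpaserlu.
If borrowed from Ritasi 'senbasherlu' after the early changes, it would undergo only the recent ones:
  rule 3 (unconditioned shift): senbasherlu → senpasherlu
  rule 4 (unconditioned shift): no change (senpasherlu)
  ⇒ as a loan: senpasherlu
Rivati 'henpaserlu' matches the inherited outcome exactly, so it is an inherited cognate, not a loan.

inherited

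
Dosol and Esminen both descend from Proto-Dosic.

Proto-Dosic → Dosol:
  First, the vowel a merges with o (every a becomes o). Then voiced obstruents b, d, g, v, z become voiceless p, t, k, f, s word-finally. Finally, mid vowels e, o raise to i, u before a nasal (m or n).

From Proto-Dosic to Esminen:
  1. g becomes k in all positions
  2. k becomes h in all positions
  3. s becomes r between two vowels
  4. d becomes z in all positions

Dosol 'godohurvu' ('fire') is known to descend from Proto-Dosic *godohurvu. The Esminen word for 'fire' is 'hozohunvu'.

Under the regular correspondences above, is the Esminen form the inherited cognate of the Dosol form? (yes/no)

no

Derive the expected Esminen reflex of *godohurvu:
Esminen: *godohurvu > kodohurvu > hodohurvu > hozohurvu  (by unconditioned shift, unconditioned shift, unconditioned shift)
The regular Esminen reflex would be 'hozohurvu', but the attested form is 'hozohunvu'. The correspondence is irregular, so they are not cognates (the Esminen form has a different source).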